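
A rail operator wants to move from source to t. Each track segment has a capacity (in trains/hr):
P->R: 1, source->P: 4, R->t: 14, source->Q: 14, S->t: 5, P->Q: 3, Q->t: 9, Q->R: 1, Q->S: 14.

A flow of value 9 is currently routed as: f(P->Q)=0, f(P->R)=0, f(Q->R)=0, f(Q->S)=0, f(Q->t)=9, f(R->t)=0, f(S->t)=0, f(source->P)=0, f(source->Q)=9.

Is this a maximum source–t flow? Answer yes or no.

Residual path source->P->R->t has bottleneck 1 > 0.
Pushing 1 along it raises the flow to 10, so the given flow is not maximum.

No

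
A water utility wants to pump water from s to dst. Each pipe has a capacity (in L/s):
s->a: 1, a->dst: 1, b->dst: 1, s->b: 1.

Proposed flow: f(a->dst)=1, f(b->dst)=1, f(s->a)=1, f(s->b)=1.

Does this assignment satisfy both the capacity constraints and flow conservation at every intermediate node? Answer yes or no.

Yes

Every edge has 0 ≤ f(e) ≤ cap(e).
At each intermediate node, inflow equals outflow.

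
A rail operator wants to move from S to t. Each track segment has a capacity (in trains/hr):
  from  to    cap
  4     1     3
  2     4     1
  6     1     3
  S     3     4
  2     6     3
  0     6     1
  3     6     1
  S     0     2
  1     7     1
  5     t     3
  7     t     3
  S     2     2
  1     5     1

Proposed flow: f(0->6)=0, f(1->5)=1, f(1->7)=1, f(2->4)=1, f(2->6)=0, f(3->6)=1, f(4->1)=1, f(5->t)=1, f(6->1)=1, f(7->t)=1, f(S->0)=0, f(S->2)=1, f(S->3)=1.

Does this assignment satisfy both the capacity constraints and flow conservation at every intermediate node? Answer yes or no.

Every edge has 0 ≤ f(e) ≤ cap(e).
At each intermediate node, inflow equals outflow.

Yes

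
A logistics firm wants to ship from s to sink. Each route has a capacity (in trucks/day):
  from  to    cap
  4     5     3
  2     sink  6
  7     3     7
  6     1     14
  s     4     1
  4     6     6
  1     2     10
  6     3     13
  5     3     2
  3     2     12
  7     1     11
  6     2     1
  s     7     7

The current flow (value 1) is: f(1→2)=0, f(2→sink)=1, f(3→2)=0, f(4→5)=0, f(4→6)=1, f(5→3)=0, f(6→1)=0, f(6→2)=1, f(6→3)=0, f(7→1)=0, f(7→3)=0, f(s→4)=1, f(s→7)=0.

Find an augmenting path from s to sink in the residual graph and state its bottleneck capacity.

s→7→1→2→sink, bottleneck 5

Residual along s→7→1→2→sink: s→7: 7, 7→1: 11, 1→2: 10, 2→sink: 5.
Bottleneck = min = 5.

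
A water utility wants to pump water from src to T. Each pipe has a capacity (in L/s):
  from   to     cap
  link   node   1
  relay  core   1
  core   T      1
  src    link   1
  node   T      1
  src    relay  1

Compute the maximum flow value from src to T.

Augment src->link->node->T: bottleneck 1. Total 1.
Augment src->relay->core->T: bottleneck 1. Total 2.
No augmenting path remains in the residual graph.

2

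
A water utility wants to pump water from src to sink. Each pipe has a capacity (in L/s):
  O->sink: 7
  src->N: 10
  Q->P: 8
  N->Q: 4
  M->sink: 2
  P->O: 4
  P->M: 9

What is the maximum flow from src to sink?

Augment src->N->Q->P->M->sink: bottleneck 2. Total 2.
Augment src->N->Q->P->O->sink: bottleneck 2. Total 4.
No augmenting path remains in the residual graph.

4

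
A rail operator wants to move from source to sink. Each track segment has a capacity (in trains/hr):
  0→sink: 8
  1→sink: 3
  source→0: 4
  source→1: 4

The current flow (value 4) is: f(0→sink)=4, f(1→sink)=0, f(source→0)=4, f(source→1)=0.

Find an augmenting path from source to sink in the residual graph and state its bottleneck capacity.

source→1→sink, bottleneck 3

Residual along source→1→sink: source→1: 4, 1→sink: 3.
Bottleneck = min = 3.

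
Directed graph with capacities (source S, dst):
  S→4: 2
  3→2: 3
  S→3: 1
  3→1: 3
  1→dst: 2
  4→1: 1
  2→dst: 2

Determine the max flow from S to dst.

Augment S→3→2→dst: bottleneck 1. Total 1.
Augment S→4→1→dst: bottleneck 1. Total 2.
No augmenting path remains in the residual graph.

2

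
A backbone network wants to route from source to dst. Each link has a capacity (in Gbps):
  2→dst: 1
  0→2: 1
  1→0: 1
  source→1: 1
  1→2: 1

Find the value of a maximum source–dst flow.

1

Augment source→1→2→dst: bottleneck 1. Total 1.
No augmenting path remains in the residual graph.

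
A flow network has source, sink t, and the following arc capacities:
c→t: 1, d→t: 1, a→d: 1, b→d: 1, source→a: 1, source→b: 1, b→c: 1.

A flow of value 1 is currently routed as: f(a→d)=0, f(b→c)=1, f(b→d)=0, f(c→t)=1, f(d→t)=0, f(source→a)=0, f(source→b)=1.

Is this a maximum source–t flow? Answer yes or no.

No

Residual path source→a→d→t has bottleneck 1 > 0.
Pushing 1 along it raises the flow to 2, so the given flow is not maximum.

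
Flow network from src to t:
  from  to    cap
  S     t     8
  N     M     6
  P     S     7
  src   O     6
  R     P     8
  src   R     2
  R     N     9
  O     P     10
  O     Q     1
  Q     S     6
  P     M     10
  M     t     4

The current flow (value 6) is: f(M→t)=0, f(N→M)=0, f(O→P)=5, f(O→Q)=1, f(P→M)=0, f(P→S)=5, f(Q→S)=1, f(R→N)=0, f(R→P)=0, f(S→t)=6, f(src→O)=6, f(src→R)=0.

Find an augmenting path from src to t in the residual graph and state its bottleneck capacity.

src→R→P→S→t, bottleneck 2

Residual along src→R→P→S→t: src→R: 2, R→P: 8, P→S: 2, S→t: 2.
Bottleneck = min = 2.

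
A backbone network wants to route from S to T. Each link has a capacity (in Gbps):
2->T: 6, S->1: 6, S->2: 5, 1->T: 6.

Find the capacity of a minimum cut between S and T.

11

Max flow = 11 (via 2 augmenting paths).
In the residual at optimum, the set reachable from S is {S}.
Cut edges: S->2 (cap 5), S->1 (cap 6). Sum = 11.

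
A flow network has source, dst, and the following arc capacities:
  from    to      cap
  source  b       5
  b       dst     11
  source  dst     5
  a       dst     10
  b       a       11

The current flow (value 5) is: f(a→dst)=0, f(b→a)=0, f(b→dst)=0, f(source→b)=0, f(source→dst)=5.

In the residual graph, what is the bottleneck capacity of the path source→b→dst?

Residual capacities along the path: source→b: 5, b→dst: 11.
Minimum is 5.

5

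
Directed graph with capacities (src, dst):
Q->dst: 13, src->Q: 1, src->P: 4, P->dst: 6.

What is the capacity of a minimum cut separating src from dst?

Max flow = 5 (via 2 augmenting paths).
In the residual at optimum, the set reachable from src is {src}.
Cut edges: src->P (cap 4), src->Q (cap 1). Sum = 5.

5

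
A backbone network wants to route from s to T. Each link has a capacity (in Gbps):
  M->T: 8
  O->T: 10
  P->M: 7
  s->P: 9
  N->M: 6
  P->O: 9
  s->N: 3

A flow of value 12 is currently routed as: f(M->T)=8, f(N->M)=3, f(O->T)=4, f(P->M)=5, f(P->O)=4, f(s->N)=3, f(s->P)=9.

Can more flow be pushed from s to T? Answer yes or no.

Residual reachable from s: {s}; T is not reachable.
Saturated cut: s->N, s->P with total capacity 12 = current flow value. Flow is maximum.

No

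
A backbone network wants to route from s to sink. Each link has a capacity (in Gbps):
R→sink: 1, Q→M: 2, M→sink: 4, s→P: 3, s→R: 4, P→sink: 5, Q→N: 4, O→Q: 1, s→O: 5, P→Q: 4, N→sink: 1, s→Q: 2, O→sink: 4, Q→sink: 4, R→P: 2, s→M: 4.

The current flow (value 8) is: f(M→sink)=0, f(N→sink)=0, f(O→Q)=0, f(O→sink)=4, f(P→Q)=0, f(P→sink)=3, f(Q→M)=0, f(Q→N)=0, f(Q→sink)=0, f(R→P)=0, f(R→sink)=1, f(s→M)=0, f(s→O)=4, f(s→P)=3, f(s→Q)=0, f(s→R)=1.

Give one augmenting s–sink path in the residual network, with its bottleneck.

Residual along s→Q→sink: s→Q: 2, Q→sink: 4.
Bottleneck = min = 2.

s→Q→sink, bottleneck 2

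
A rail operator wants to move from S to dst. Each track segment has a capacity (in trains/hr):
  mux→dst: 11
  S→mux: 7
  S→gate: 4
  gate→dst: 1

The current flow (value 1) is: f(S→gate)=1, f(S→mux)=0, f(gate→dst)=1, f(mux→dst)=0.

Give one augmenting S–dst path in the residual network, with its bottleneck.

Residual along S→mux→dst: S→mux: 7, mux→dst: 11.
Bottleneck = min = 7.

S→mux→dst, bottleneck 7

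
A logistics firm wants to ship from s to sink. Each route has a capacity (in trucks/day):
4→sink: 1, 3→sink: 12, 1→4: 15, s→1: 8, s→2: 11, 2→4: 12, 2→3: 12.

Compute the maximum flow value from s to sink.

12

Augment s→1→4→sink: bottleneck 1. Total 1.
Augment s→2→3→sink: bottleneck 11. Total 12.
No augmenting path remains in the residual graph.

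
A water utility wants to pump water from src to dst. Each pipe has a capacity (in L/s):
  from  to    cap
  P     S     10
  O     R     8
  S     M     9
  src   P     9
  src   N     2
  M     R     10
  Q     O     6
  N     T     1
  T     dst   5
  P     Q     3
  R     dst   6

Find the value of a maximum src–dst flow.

7

Augment src->N->T->dst: bottleneck 1. Total 1.
Augment src->P->S->M->R->dst: bottleneck 6. Total 7.
No augmenting path remains in the residual graph.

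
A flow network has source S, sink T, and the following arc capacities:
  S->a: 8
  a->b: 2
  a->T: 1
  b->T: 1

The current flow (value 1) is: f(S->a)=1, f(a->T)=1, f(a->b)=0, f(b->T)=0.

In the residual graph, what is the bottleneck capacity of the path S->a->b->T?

1

Residual capacities along the path: S->a: 7, a->b: 2, b->T: 1.
Minimum is 1.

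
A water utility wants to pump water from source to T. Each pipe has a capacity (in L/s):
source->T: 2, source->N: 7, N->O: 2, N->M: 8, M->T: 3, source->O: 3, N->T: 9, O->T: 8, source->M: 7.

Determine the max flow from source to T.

15

Augment source->T: bottleneck 2. Total 2.
Augment source->N->T: bottleneck 7. Total 9.
Augment source->O->T: bottleneck 3. Total 12.
Augment source->M->T: bottleneck 3. Total 15.
No augmenting path remains in the residual graph.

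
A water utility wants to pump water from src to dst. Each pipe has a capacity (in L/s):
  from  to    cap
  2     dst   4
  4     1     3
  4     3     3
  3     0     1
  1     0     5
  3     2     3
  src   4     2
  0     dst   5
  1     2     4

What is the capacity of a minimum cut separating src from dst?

Max flow = 2 (via 1 augmenting path).
In the residual at optimum, the set reachable from src is {src}.
Cut edges: src→4 (cap 2). Sum = 2.

2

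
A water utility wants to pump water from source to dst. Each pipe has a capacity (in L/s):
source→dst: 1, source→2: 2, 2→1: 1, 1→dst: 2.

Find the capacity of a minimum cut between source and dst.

2

Max flow = 2 (via 2 augmenting paths).
In the residual at optimum, the set reachable from source is {2, source}.
Cut edges: source→dst (cap 1), 2→1 (cap 1). Sum = 2.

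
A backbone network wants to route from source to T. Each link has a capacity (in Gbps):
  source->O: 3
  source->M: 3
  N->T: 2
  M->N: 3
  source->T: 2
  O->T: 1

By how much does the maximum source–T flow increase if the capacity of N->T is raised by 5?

1

Original max flow = 5.
After raising cap(N->T), augmenting paths through that edge carry 1 more unit.
New max flow = 6. Increase = 1.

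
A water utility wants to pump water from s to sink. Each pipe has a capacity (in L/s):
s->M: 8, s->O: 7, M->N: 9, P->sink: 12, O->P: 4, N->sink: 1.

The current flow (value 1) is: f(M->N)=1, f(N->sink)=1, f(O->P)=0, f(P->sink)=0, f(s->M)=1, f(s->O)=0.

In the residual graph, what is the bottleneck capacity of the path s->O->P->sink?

4

Residual capacities along the path: s->O: 7, O->P: 4, P->sink: 12.
Minimum is 4.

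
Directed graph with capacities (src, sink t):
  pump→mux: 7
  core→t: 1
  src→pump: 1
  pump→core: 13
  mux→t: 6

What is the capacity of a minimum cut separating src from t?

1

Max flow = 1 (via 1 augmenting path).
In the residual at optimum, the set reachable from src is {src}.
Cut edges: src→pump (cap 1). Sum = 1.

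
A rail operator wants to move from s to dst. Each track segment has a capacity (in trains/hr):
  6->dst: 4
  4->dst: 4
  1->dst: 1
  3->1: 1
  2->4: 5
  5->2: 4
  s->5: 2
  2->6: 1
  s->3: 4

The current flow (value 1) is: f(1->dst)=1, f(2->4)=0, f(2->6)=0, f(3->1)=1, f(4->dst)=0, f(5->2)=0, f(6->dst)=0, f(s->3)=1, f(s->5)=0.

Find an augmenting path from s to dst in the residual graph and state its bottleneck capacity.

s->5->2->4->dst, bottleneck 2

Residual along s->5->2->4->dst: s->5: 2, 5->2: 4, 2->4: 5, 4->dst: 4.
Bottleneck = min = 2.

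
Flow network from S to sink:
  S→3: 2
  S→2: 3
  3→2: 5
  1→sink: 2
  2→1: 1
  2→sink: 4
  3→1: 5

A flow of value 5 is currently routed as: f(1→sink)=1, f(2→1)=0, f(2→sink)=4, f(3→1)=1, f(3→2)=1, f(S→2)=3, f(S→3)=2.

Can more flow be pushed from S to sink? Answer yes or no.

No

Residual reachable from S: {S}; sink is not reachable.
Saturated cut: S→3, S→2 with total capacity 5 = current flow value. Flow is maximum.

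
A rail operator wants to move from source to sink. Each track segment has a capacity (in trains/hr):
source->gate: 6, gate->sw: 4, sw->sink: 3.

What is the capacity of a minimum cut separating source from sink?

Max flow = 3 (via 1 augmenting path).
In the residual at optimum, the set reachable from source is {gate, source, sw}.
Cut edges: sw->sink (cap 3). Sum = 3.

3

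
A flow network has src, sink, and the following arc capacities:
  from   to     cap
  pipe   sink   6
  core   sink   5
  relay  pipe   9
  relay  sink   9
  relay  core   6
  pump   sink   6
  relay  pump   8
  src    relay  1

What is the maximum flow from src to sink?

Augment src->relay->sink: bottleneck 1. Total 1.
No augmenting path remains in the residual graph.

1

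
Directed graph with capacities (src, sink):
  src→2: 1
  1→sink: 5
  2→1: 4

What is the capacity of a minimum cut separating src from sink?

1

Max flow = 1 (via 1 augmenting path).
In the residual at optimum, the set reachable from src is {src}.
Cut edges: src→2 (cap 1). Sum = 1.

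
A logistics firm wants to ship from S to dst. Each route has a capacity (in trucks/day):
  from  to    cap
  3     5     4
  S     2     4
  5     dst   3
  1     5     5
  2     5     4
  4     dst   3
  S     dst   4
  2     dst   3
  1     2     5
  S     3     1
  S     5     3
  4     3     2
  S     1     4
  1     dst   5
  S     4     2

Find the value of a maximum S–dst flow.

16

Augment S->dst: bottleneck 4. Total 4.
Augment S->4->dst: bottleneck 2. Total 6.
Augment S->1->dst: bottleneck 4. Total 10.
Augment S->2->dst: bottleneck 3. Total 13.
Augment S->5->dst: bottleneck 3. Total 16.
No augmenting path remains in the residual graph.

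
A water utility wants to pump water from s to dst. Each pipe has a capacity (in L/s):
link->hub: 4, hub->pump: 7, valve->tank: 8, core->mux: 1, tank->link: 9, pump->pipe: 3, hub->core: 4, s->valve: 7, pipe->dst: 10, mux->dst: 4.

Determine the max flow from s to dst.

Augment s->valve->tank->link->hub->pump->pipe->dst: bottleneck 3. Total 3.
Augment s->valve->tank->link->hub->core->mux->dst: bottleneck 1. Total 4.
No augmenting path remains in the residual graph.

4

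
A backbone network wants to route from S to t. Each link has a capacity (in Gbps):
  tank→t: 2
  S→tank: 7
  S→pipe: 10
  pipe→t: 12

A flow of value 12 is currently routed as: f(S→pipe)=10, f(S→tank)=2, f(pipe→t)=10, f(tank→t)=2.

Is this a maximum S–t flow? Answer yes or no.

Residual reachable from S: {S, tank}; t is not reachable.
Saturated cut: S→pipe, tank→t with total capacity 12 = current flow value. Flow is maximum.

Yes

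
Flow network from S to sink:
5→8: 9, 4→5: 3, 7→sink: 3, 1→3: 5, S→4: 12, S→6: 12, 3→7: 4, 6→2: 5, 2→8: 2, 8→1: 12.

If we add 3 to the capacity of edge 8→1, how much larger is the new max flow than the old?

0

Original max flow = 3.
Edge 8→1 does not cross the min cut (source side {1, 2, 3, 4, 5, 6, 7, 8, S}), so extra capacity there cannot help.
New max flow = 3. Increase = 0.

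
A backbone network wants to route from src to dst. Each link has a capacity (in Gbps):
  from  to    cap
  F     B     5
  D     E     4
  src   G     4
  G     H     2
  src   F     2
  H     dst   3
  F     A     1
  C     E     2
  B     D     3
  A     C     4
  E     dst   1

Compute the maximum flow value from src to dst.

3

Augment src->G->H->dst: bottleneck 2. Total 2.
Augment src->F->B->D->E->dst: bottleneck 1. Total 3.
No augmenting path remains in the residual graph.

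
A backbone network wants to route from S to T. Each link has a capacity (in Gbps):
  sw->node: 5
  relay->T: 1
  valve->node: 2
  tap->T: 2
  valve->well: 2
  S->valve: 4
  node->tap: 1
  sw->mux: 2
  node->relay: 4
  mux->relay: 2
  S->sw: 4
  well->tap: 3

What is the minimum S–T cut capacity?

Max flow = 3 (via 3 augmenting paths).
In the residual at optimum, the set reachable from S is {S, mux, node, relay, sw, tap, valve, well}.
Cut edges: relay->T (cap 1), tap->T (cap 2). Sum = 3.

3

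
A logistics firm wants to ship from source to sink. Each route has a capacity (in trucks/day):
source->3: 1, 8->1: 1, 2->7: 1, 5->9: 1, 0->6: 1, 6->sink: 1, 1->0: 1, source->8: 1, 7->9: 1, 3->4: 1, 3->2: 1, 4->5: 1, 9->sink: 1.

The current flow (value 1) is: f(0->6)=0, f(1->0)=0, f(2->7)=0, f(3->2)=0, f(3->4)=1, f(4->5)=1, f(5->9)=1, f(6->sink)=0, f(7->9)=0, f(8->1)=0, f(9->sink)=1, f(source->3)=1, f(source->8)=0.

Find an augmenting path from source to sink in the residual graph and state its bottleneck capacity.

source->8->1->0->6->sink, bottleneck 1

Residual along source->8->1->0->6->sink: source->8: 1, 8->1: 1, 1->0: 1, 0->6: 1, 6->sink: 1.
Bottleneck = min = 1.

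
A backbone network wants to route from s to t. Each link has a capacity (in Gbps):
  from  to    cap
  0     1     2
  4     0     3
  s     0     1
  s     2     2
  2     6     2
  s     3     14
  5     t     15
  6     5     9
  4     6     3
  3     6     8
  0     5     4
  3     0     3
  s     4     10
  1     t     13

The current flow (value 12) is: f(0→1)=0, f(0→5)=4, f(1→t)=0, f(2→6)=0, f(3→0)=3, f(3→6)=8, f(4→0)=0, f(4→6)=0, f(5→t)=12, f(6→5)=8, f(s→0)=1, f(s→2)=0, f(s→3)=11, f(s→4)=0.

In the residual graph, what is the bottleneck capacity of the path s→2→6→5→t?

Residual capacities along the path: s→2: 2, 2→6: 2, 6→5: 1, 5→t: 3.
Minimum is 1.

1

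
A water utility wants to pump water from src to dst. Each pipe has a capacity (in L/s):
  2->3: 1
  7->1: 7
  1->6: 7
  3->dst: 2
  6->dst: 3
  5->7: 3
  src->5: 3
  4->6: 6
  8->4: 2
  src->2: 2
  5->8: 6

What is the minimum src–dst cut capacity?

4

Max flow = 4 (via 3 augmenting paths).
In the residual at optimum, the set reachable from src is {2, src}.
Cut edges: 2->3 (cap 1), src->5 (cap 3). Sum = 4.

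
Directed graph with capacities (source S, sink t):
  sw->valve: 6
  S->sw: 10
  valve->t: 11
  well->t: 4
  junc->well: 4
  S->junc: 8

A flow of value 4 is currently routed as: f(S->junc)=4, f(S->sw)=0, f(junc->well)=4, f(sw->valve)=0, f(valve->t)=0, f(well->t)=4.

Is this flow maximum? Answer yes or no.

Residual path S->sw->valve->t has bottleneck 6 > 0.
Pushing 6 along it raises the flow to 10, so the given flow is not maximum.

No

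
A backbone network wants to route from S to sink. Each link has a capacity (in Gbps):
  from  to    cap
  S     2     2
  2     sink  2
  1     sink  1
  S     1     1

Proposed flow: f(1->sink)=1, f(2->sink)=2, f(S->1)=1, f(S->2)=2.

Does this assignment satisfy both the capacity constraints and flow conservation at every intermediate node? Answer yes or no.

Yes

Every edge has 0 ≤ f(e) ≤ cap(e).
At each intermediate node, inflow equals outflow.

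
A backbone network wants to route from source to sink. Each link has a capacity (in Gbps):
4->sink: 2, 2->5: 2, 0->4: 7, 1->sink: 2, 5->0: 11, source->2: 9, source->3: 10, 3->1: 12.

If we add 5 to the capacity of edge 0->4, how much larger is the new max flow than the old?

0

Original max flow = 4.
Edge 0->4 does not cross the min cut (source side {1, 2, 3, source}), so extra capacity there cannot help.
New max flow = 4. Increase = 0.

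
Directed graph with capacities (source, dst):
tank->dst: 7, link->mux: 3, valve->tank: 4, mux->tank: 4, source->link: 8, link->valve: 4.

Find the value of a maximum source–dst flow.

7

Augment source->link->valve->tank->dst: bottleneck 4. Total 4.
Augment source->link->mux->tank->dst: bottleneck 3. Total 7.
No augmenting path remains in the residual graph.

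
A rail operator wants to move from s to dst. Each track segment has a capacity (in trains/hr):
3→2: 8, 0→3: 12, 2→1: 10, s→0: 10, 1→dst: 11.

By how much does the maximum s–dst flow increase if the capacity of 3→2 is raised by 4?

2

Original max flow = 8.
After raising cap(3→2), augmenting paths through that edge carry 2 more units.
New max flow = 10. Increase = 2.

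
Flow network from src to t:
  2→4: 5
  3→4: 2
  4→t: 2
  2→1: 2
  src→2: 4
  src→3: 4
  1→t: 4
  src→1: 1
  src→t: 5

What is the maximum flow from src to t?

10

Augment src→t: bottleneck 5. Total 5.
Augment src→1→t: bottleneck 1. Total 6.
Augment src→2→4→t: bottleneck 2. Total 8.
Augment src→2→1→t: bottleneck 2. Total 10.
No augmenting path remains in the residual graph.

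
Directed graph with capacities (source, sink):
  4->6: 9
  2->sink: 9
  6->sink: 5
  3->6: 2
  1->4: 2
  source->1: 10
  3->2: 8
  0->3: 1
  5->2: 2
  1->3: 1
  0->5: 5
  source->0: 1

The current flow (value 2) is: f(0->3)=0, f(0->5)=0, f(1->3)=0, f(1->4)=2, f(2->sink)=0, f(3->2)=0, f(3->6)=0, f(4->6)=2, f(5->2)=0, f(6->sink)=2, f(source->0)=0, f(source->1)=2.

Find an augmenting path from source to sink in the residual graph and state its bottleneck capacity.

Residual along source->1->3->6->sink: source->1: 8, 1->3: 1, 3->6: 2, 6->sink: 3.
Bottleneck = min = 1.

source->1->3->6->sink, bottleneck 1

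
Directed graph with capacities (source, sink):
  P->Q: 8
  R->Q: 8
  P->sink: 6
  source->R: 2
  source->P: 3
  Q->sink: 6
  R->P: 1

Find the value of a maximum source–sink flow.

5

Augment source->P->sink: bottleneck 3. Total 3.
Augment source->R->P->sink: bottleneck 1. Total 4.
Augment source->R->Q->sink: bottleneck 1. Total 5.
No augmenting path remains in the residual graph.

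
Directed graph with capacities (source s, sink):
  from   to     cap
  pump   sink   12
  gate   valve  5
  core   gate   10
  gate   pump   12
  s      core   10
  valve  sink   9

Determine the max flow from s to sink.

10

Augment s->core->gate->valve->sink: bottleneck 5. Total 5.
Augment s->core->gate->pump->sink: bottleneck 5. Total 10.
No augmenting path remains in the residual graph.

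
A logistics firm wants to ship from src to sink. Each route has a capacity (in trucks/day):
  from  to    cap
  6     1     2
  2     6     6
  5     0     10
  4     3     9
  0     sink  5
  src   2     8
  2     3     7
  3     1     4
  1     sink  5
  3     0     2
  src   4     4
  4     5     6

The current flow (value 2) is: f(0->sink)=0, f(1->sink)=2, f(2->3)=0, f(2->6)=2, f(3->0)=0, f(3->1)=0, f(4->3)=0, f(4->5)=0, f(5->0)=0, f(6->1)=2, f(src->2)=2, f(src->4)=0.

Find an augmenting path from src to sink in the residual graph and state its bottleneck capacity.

src->2->3->1->sink, bottleneck 3

Residual along src->2->3->1->sink: src->2: 6, 2->3: 7, 3->1: 4, 1->sink: 3.
Bottleneck = min = 3.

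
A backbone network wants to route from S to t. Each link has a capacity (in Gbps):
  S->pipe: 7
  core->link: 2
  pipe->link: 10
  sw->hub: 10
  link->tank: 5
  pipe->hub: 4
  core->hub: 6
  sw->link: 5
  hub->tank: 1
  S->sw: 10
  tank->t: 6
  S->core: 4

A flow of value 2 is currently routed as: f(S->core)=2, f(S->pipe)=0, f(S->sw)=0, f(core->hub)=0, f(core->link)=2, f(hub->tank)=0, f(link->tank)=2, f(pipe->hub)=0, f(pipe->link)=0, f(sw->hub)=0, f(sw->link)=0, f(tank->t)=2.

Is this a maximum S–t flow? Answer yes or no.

No

Residual path S->core->hub->tank->t has bottleneck 1 > 0.
Pushing 1 along it raises the flow to 3, so the given flow is not maximum.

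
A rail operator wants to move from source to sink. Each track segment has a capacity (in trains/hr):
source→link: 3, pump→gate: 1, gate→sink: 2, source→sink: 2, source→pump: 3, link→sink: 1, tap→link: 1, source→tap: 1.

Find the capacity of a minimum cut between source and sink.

4

Max flow = 4 (via 3 augmenting paths).
In the residual at optimum, the set reachable from source is {link, pump, source, tap}.
Cut edges: source→sink (cap 2), link→sink (cap 1), pump→gate (cap 1). Sum = 4.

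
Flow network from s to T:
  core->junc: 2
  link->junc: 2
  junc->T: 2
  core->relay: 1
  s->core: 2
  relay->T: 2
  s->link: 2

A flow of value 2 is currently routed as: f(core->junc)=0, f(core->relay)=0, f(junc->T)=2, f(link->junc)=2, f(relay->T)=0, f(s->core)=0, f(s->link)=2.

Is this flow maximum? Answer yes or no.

No

Residual path s->core->relay->T has bottleneck 1 > 0.
Pushing 1 along it raises the flow to 3, so the given flow is not maximum.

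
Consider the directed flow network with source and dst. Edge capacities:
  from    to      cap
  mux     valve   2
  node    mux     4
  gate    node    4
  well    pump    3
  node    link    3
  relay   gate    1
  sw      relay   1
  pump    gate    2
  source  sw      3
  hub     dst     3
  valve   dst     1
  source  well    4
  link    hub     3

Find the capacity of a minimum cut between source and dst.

Max flow = 3 (via 2 augmenting paths).
In the residual at optimum, the set reachable from source is {pump, source, sw, well}.
Cut edges: sw->relay (cap 1), pump->gate (cap 2). Sum = 3.

3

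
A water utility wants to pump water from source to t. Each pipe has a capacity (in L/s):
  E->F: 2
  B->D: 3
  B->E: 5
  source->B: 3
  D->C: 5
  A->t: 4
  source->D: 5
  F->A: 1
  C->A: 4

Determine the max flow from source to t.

4

Augment source->D->C->A->t: bottleneck 4. Total 4.
No augmenting path remains in the residual graph.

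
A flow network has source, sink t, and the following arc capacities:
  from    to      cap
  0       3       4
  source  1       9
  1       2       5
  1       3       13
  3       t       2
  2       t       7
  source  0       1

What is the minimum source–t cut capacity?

7

Max flow = 7 (via 3 augmenting paths).
In the residual at optimum, the set reachable from source is {0, 1, 3, source}.
Cut edges: 1→2 (cap 5), 3→t (cap 2). Sum = 7.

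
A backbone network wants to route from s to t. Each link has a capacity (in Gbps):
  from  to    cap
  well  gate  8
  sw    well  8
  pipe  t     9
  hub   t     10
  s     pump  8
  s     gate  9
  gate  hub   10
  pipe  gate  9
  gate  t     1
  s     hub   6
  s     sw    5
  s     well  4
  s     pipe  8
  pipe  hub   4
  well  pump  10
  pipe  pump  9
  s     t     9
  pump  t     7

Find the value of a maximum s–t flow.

35

Augment s→t: bottleneck 9. Total 9.
Augment s→pipe→t: bottleneck 8. Total 17.
Augment s→gate→t: bottleneck 1. Total 18.
Augment s→hub→t: bottleneck 6. Total 24.
Augment s→pump→t: bottleneck 7. Total 31.
Augment s→gate→hub→t: bottleneck 4. Total 35.
No augmenting path remains in the residual graph.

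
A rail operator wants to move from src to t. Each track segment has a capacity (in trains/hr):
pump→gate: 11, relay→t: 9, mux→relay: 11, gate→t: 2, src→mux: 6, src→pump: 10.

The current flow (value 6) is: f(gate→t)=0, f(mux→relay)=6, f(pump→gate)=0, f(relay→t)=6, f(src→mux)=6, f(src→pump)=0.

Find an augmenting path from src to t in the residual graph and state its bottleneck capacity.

Residual along src→pump→gate→t: src→pump: 10, pump→gate: 11, gate→t: 2.
Bottleneck = min = 2.

src→pump→gate→t, bottleneck 2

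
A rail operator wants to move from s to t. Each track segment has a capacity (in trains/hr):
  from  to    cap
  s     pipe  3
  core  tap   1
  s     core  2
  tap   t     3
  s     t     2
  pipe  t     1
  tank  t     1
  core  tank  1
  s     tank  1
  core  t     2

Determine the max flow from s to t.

Augment s->t: bottleneck 2. Total 2.
Augment s->core->t: bottleneck 2. Total 4.
Augment s->tank->t: bottleneck 1. Total 5.
Augment s->pipe->t: bottleneck 1. Total 6.
No augmenting path remains in the residual graph.

6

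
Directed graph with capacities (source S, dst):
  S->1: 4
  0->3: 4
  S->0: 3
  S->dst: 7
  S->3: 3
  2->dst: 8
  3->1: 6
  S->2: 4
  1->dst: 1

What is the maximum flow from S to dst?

Augment S->dst: bottleneck 7. Total 7.
Augment S->2->dst: bottleneck 4. Total 11.
Augment S->1->dst: bottleneck 1. Total 12.
No augmenting path remains in the residual graph.

12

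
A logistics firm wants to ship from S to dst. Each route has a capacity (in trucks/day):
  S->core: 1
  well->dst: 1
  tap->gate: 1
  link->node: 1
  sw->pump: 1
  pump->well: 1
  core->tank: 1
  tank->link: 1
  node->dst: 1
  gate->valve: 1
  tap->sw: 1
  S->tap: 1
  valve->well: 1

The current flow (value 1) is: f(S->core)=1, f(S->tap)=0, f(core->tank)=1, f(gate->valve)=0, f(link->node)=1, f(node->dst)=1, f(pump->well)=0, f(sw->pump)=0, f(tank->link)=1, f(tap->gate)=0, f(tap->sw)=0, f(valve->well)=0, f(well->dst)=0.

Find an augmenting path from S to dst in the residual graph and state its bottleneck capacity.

Residual along S->tap->sw->pump->well->dst: S->tap: 1, tap->sw: 1, sw->pump: 1, pump->well: 1, well->dst: 1.
Bottleneck = min = 1.

S->tap->sw->pump->well->dst, bottleneck 1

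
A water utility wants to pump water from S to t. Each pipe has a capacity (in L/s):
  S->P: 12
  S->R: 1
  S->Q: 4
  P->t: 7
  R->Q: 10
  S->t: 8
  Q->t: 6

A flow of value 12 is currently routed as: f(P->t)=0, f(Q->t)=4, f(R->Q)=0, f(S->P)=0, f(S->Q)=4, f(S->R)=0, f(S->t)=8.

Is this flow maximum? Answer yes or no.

No

Residual path S->P->t has bottleneck 7 > 0.
Pushing 7 along it raises the flow to 19, so the given flow is not maximum.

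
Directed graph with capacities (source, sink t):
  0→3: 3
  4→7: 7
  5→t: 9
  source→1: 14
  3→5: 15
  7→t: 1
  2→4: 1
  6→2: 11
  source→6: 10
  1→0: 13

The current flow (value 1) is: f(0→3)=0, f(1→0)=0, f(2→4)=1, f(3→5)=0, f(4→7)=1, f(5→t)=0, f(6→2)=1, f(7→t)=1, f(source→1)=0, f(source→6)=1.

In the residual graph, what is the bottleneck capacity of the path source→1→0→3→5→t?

Residual capacities along the path: source→1: 14, 1→0: 13, 0→3: 3, 3→5: 15, 5→t: 9.
Minimum is 3.

3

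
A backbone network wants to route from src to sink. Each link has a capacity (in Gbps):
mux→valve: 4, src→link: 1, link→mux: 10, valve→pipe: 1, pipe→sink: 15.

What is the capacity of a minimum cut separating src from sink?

Max flow = 1 (via 1 augmenting path).
In the residual at optimum, the set reachable from src is {src}.
Cut edges: src→link (cap 1). Sum = 1.

1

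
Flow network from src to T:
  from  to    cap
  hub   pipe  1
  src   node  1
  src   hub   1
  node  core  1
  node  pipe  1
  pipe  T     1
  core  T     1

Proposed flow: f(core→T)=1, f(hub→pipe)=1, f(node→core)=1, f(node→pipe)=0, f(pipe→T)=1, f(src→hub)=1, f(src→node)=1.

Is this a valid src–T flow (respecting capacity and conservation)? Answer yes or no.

Yes

Every edge has 0 ≤ f(e) ≤ cap(e).
At each intermediate node, inflow equals outflow.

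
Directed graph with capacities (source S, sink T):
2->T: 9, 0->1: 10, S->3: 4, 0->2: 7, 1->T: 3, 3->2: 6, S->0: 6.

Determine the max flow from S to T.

10

Augment S->0->1->T: bottleneck 3. Total 3.
Augment S->0->2->T: bottleneck 3. Total 6.
Augment S->3->2->T: bottleneck 4. Total 10.
No augmenting path remains in the residual graph.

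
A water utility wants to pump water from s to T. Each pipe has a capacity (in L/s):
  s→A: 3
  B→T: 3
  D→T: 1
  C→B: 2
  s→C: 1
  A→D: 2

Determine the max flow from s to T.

2

Augment s→A→D→T: bottleneck 1. Total 1.
Augment s→C→B→T: bottleneck 1. Total 2.
No augmenting path remains in the residual graph.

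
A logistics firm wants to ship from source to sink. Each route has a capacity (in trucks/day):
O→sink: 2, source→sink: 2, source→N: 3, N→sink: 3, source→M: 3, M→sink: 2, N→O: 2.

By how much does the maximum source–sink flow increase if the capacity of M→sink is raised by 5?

1

Original max flow = 7.
After raising cap(M→sink), augmenting paths through that edge carry 1 more unit.
New max flow = 8. Increase = 1.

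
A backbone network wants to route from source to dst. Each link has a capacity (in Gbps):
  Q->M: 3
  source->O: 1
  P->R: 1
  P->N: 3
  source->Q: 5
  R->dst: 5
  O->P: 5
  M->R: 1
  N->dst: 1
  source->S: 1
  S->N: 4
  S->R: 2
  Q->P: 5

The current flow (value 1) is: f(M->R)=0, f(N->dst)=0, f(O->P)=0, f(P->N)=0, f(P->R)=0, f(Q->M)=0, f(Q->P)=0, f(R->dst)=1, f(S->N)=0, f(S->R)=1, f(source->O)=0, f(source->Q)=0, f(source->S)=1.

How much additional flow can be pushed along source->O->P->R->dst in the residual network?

1

Residual capacities along the path: source->O: 1, O->P: 5, P->R: 1, R->dst: 4.
Minimum is 1.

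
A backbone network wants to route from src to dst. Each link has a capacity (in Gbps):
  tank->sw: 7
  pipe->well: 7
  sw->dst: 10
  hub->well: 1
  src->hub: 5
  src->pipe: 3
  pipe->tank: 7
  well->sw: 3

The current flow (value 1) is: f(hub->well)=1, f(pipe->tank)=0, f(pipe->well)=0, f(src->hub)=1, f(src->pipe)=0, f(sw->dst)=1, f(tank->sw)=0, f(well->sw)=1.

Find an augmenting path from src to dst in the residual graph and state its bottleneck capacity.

Residual along src->pipe->tank->sw->dst: src->pipe: 3, pipe->tank: 7, tank->sw: 7, sw->dst: 9.
Bottleneck = min = 3.

src->pipe->tank->sw->dst, bottleneck 3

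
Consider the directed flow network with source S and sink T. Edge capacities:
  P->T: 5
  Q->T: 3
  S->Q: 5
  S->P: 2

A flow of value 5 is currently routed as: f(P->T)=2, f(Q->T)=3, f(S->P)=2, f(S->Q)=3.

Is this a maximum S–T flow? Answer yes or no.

Residual reachable from S: {Q, S}; T is not reachable.
Saturated cut: S->P, Q->T with total capacity 5 = current flow value. Flow is maximum.

Yes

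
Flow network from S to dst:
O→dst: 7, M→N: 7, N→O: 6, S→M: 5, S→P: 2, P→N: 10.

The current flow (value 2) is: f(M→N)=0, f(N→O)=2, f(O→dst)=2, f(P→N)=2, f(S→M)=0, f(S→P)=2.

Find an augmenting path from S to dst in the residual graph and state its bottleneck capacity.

Residual along S→M→N→O→dst: S→M: 5, M→N: 7, N→O: 4, O→dst: 5.
Bottleneck = min = 4.

S→M→N→O→dst, bottleneck 4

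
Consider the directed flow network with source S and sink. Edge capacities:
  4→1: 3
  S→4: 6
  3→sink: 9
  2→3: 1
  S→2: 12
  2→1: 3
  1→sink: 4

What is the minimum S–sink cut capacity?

5

Max flow = 5 (via 3 augmenting paths).
In the residual at optimum, the set reachable from S is {1, 2, 4, S}.
Cut edges: 2→3 (cap 1), 1→sink (cap 4). Sum = 5.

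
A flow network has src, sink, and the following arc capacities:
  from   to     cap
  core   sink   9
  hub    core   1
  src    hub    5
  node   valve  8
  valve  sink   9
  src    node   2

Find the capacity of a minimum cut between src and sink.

3

Max flow = 3 (via 2 augmenting paths).
In the residual at optimum, the set reachable from src is {hub, src}.
Cut edges: hub->core (cap 1), src->node (cap 2). Sum = 3.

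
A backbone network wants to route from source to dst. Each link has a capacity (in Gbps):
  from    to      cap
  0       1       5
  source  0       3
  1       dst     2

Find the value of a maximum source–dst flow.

2

Augment source->0->1->dst: bottleneck 2. Total 2.
No augmenting path remains in the residual graph.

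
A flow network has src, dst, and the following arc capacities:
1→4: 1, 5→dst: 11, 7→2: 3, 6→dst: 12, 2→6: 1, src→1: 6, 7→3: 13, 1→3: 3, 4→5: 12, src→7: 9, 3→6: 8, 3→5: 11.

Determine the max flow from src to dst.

Augment src→7→2→6→dst: bottleneck 1. Total 1.
Augment src→7→3→6→dst: bottleneck 8. Total 9.
Augment src→1→3→5→dst: bottleneck 3. Total 12.
Augment src→1→4→5→dst: bottleneck 1. Total 13.
No augmenting path remains in the residual graph.

13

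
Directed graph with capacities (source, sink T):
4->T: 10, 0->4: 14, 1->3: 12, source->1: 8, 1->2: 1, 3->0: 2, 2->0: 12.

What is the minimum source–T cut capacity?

Max flow = 3 (via 2 augmenting paths).
In the residual at optimum, the set reachable from source is {1, 3, source}.
Cut edges: 1->2 (cap 1), 3->0 (cap 2). Sum = 3.

3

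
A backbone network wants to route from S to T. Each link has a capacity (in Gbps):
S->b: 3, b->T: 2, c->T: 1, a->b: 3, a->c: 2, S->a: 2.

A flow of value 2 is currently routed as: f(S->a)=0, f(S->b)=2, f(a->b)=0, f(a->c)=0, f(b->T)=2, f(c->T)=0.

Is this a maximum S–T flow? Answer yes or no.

Residual path S->a->c->T has bottleneck 1 > 0.
Pushing 1 along it raises the flow to 3, so the given flow is not maximum.

No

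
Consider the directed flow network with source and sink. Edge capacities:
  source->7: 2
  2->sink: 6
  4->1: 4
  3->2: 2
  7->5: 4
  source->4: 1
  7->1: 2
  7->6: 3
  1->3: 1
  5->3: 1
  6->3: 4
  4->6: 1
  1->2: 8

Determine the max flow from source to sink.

3

Augment source->7->1->2->sink: bottleneck 2. Total 2.
Augment source->4->1->2->sink: bottleneck 1. Total 3.
No augmenting path remains in the residual graph.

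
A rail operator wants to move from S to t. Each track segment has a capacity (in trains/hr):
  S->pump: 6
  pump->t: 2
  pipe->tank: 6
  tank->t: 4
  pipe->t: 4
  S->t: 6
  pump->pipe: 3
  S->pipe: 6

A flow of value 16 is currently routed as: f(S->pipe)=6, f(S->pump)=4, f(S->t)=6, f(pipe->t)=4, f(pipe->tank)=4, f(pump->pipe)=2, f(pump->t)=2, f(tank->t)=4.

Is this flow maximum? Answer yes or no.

Yes

Residual reachable from S: {S, pipe, pump, tank}; t is not reachable.
Saturated cut: S->t, pump->t, pipe->t, tank->t with total capacity 16 = current flow value. Flow is maximum.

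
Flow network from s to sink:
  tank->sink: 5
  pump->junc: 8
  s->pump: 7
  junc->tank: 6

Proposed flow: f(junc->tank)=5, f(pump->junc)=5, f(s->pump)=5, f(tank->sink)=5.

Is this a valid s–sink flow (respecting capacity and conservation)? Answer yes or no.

Yes

Every edge has 0 ≤ f(e) ≤ cap(e).
At each intermediate node, inflow equals outflow.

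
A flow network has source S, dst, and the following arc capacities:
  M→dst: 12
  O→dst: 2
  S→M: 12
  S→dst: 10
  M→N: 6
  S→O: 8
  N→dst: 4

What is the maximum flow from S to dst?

Augment S→dst: bottleneck 10. Total 10.
Augment S→O→dst: bottleneck 2. Total 12.
Augment S→M→dst: bottleneck 12. Total 24.
No augmenting path remains in the residual graph.

24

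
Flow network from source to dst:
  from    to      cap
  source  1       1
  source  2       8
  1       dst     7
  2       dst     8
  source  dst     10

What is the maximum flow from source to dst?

19

Augment source→dst: bottleneck 10. Total 10.
Augment source→1→dst: bottleneck 1. Total 11.
Augment source→2→dst: bottleneck 8. Total 19.
No augmenting path remains in the residual graph.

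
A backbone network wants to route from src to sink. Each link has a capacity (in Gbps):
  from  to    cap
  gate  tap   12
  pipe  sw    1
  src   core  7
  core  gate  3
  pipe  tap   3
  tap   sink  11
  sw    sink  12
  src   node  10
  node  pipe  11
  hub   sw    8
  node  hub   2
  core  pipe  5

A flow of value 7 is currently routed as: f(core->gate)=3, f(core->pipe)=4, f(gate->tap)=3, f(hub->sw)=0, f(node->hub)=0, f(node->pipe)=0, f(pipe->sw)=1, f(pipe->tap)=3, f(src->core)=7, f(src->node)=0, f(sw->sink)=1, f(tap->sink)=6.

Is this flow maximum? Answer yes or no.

No

Residual path src->node->hub->sw->sink has bottleneck 2 > 0.
Pushing 2 along it raises the flow to 9, so the given flow is not maximum.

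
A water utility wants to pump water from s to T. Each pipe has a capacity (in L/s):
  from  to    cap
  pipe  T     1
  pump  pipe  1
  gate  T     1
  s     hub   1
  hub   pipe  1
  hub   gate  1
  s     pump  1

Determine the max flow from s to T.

Augment s->hub->gate->T: bottleneck 1. Total 1.
Augment s->pump->pipe->T: bottleneck 1. Total 2.
No augmenting path remains in the residual graph.

2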